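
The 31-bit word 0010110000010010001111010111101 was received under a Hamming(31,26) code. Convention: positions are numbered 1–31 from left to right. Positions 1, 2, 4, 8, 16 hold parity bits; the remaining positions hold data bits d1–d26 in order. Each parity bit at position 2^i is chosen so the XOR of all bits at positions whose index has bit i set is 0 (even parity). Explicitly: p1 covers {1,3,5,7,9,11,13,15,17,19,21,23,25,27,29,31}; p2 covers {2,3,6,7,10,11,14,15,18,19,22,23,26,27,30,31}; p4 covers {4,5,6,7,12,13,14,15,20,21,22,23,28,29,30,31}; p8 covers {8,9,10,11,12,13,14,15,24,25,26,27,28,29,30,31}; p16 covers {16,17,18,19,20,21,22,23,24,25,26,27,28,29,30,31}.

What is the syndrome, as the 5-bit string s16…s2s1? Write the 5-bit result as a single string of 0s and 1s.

s1 (pos 1,3,5,7,9,11,13,15,17,19,21,23,25,27,29,31): 0⊕1⊕1⊕0⊕0⊕0⊕0⊕1⊕0⊕1⊕1⊕0⊕0⊕1⊕1⊕1 = 0
s2 (pos 2,3,6,7,10,11,14,15,18,19,22,23,26,27,30,31): 0⊕1⊕1⊕0⊕0⊕0⊕0⊕1⊕0⊕1⊕1⊕0⊕1⊕1⊕0⊕1 = 0
s4 (pos 4,5,6,7,12,13,14,15,20,21,22,23,28,29,30,31): 0⊕1⊕1⊕0⊕1⊕0⊕0⊕1⊕1⊕1⊕1⊕0⊕1⊕1⊕0⊕1 = 0
s8 (pos 8,9,10,11,12,13,14,15,24,25,26,27,28,29,30,31): 0⊕0⊕0⊕0⊕1⊕0⊕0⊕1⊕1⊕0⊕1⊕1⊕1⊕1⊕0⊕1 = 0
s16 (pos 16,17,18,19,20,21,22,23,24,25,26,27,28,29,30,31): 0⊕0⊕0⊕1⊕1⊕1⊕1⊕0⊕1⊕0⊕1⊕1⊕1⊕1⊕0⊕1 = 0
Syndrome s16…s1 = 00000 → no error.

00000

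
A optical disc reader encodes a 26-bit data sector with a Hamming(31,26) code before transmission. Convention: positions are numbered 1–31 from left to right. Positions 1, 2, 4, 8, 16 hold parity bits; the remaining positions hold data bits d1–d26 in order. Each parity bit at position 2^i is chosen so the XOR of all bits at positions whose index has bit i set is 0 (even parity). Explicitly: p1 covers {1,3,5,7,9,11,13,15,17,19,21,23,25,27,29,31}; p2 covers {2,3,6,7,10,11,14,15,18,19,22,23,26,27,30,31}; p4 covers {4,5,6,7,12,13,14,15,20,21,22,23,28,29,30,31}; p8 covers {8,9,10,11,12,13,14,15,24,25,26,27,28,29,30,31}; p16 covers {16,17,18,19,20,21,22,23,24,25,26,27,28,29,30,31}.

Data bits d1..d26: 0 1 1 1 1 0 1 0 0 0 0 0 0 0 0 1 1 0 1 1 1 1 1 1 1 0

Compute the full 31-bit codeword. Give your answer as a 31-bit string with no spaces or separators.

Place data at non-parity positions: p1 p2 0 p4 1 1 1 p8 1 0 1 0 0 0 0 p16 0 0 0 0 1 1 0 1 1 1 1 1 1 1 0
p1 (pos 1,3,5,7,9,11,13,15,17,19,21,23,25,27,29,31): XOR of data positions = 0⊕1⊕1⊕1⊕1⊕0⊕0⊕0⊕0⊕1⊕0⊕1⊕1⊕1⊕0 = 0
p2 (pos 2,3,6,7,10,11,14,15,18,19,22,23,26,27,30,31): XOR of data positions = 0⊕1⊕1⊕0⊕1⊕0⊕0⊕0⊕0⊕1⊕0⊕1⊕1⊕1⊕0 = 1
p4 (pos 4,5,6,7,12,13,14,15,20,21,22,23,28,29,30,31): XOR of data positions = 1⊕1⊕1⊕0⊕0⊕0⊕0⊕0⊕1⊕1⊕0⊕1⊕1⊕1⊕0 = 0
p8 (pos 8,9,10,11,12,13,14,15,24,25,26,27,28,29,30,31): XOR of data positions = 1⊕0⊕1⊕0⊕0⊕0⊕0⊕1⊕1⊕1⊕1⊕1⊕1⊕1⊕0 = 1
p16 (pos 16,17,18,19,20,21,22,23,24,25,26,27,28,29,30,31): XOR of data positions = 0⊕0⊕0⊕0⊕1⊕1⊕0⊕1⊕1⊕1⊕1⊕1⊕1⊕1⊕0 = 1
Codeword: 0100111110100001000011011111110

0100111110100001000011011111110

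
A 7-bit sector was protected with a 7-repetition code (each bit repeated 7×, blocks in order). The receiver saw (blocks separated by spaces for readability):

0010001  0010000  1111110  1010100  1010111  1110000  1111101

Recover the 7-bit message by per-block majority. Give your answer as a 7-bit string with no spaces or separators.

0010101

Block 1 (0010001): 2 ones → 0
Block 2 (0010000): 1 one → 0
Block 3 (1111110): 6 ones → 1
Block 4 (1010100): 3 ones → 0
Block 5 (1010111): 5 ones → 1
Block 6 (1110000): 3 ones → 0
Block 7 (1111101): 6 ones → 1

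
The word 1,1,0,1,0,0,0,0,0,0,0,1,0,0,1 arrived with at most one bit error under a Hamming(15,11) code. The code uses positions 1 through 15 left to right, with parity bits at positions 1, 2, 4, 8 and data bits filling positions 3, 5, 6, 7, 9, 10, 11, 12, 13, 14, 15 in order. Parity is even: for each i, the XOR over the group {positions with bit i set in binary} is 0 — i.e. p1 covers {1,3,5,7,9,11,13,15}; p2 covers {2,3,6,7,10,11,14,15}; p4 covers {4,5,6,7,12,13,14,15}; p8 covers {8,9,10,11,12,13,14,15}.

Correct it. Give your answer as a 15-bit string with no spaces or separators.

s1 (pos 1,3,5,7,9,11,13,15): 1⊕0⊕0⊕0⊕0⊕0⊕0⊕1 = 0
s2 (pos 2,3,6,7,10,11,14,15): 1⊕0⊕0⊕0⊕0⊕0⊕0⊕1 = 0
s4 (pos 4,5,6,7,12,13,14,15): 1⊕0⊕0⊕0⊕1⊕0⊕0⊕1 = 1
s8 (pos 8,9,10,11,12,13,14,15): 0⊕0⊕0⊕0⊕1⊕0⊕0⊕1 = 0
Syndrome s8…s1 = 0100 → error at position 4.
Flip position 4: 110100000001001 → 110000000001001

110000000001001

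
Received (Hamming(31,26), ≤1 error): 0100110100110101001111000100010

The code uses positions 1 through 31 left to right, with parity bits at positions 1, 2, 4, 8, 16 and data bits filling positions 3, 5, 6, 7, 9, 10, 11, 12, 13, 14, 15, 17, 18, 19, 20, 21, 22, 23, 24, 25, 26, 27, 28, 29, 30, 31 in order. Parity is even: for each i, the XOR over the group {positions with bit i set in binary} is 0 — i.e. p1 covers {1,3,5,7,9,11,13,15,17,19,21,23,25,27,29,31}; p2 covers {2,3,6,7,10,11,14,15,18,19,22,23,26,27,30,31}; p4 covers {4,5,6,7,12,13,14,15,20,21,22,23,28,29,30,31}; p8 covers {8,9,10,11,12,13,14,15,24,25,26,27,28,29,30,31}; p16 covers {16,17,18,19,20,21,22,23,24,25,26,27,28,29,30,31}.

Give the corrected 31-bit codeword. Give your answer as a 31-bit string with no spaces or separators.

s1 (pos 1,3,5,7,9,11,13,15,17,19,21,23,25,27,29,31): 0⊕0⊕1⊕0⊕0⊕1⊕0⊕0⊕0⊕1⊕1⊕0⊕0⊕0⊕0⊕0 = 0
s2 (pos 2,3,6,7,10,11,14,15,18,19,22,23,26,27,30,31): 1⊕0⊕1⊕0⊕0⊕1⊕1⊕0⊕0⊕1⊕1⊕0⊕1⊕0⊕1⊕0 = 0
s4 (pos 4,5,6,7,12,13,14,15,20,21,22,23,28,29,30,31): 0⊕1⊕1⊕0⊕1⊕0⊕1⊕0⊕1⊕1⊕1⊕0⊕0⊕0⊕1⊕0 = 0
s8 (pos 8,9,10,11,12,13,14,15,24,25,26,27,28,29,30,31): 1⊕0⊕0⊕1⊕1⊕0⊕1⊕0⊕0⊕0⊕1⊕0⊕0⊕0⊕1⊕0 = 0
s16 (pos 16,17,18,19,20,21,22,23,24,25,26,27,28,29,30,31): 1⊕0⊕0⊕1⊕1⊕1⊕1⊕0⊕0⊕0⊕1⊕0⊕0⊕0⊕1⊕0 = 1
Syndrome s16…s1 = 10000 → error at position 16.
Flip position 16: 0100110100110101001111000100010 → 0100110100110100001111000100010

0100110100110100001111000100010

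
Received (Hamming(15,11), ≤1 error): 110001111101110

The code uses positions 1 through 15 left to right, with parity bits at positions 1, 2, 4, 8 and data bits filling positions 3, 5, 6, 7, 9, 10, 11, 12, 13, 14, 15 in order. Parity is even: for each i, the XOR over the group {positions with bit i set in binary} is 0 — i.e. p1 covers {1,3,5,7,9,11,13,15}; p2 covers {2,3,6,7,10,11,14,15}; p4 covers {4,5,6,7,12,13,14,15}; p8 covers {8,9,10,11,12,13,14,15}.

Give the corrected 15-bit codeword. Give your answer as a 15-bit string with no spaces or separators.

s1 (pos 1,3,5,7,9,11,13,15): 1⊕0⊕0⊕1⊕1⊕0⊕1⊕0 = 0
s2 (pos 2,3,6,7,10,11,14,15): 1⊕0⊕1⊕1⊕1⊕0⊕1⊕0 = 1
s4 (pos 4,5,6,7,12,13,14,15): 0⊕0⊕1⊕1⊕1⊕1⊕1⊕0 = 1
s8 (pos 8,9,10,11,12,13,14,15): 1⊕1⊕1⊕0⊕1⊕1⊕1⊕0 = 0
Syndrome s8…s1 = 0110 → error at position 6.
Flip position 6: 110001111101110 → 110000111101110

110000111101110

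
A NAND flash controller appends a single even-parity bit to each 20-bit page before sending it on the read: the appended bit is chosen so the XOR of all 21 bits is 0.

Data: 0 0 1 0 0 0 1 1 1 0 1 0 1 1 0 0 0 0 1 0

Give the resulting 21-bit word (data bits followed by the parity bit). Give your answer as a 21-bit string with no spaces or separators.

XOR of the 20 data bits: 0⊕0⊕1⊕0⊕0⊕0⊕1⊕1⊕1⊕0⊕1⊕0⊕1⊕1⊕0⊕0⊕0⊕0⊕1⊕0 = 0
Parity bit = 0 (so all 21 bits XOR to 0).

001000111010110000100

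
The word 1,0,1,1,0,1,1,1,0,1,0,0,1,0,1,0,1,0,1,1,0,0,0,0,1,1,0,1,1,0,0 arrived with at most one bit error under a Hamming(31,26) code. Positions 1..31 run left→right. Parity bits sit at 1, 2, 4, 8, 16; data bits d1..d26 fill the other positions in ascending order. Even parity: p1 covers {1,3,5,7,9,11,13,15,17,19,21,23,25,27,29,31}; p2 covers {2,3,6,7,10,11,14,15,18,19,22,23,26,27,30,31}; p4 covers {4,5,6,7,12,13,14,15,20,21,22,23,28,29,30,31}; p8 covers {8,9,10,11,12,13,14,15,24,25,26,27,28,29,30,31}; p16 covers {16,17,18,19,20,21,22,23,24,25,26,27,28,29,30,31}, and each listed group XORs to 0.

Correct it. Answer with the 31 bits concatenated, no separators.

s1 (pos 1,3,5,7,9,11,13,15,17,19,21,23,25,27,29,31): 1⊕1⊕0⊕1⊕0⊕0⊕1⊕1⊕1⊕1⊕0⊕0⊕1⊕0⊕1⊕0 = 1
s2 (pos 2,3,6,7,10,11,14,15,18,19,22,23,26,27,30,31): 0⊕1⊕1⊕1⊕1⊕0⊕0⊕1⊕0⊕1⊕0⊕0⊕1⊕0⊕0⊕0 = 1
s4 (pos 4,5,6,7,12,13,14,15,20,21,22,23,28,29,30,31): 1⊕0⊕1⊕1⊕0⊕1⊕0⊕1⊕1⊕0⊕0⊕0⊕1⊕1⊕0⊕0 = 0
s8 (pos 8,9,10,11,12,13,14,15,24,25,26,27,28,29,30,31): 1⊕0⊕1⊕0⊕0⊕1⊕0⊕1⊕0⊕1⊕1⊕0⊕1⊕1⊕0⊕0 = 0
s16 (pos 16,17,18,19,20,21,22,23,24,25,26,27,28,29,30,31): 0⊕1⊕0⊕1⊕1⊕0⊕0⊕0⊕0⊕1⊕1⊕0⊕1⊕1⊕0⊕0 = 1
Syndrome s16…s1 = 10011 → error at position 19.
Flip position 19: 1011011101001010101100001101100 → 1011011101001010100100001101100

1011011101001010100100001101100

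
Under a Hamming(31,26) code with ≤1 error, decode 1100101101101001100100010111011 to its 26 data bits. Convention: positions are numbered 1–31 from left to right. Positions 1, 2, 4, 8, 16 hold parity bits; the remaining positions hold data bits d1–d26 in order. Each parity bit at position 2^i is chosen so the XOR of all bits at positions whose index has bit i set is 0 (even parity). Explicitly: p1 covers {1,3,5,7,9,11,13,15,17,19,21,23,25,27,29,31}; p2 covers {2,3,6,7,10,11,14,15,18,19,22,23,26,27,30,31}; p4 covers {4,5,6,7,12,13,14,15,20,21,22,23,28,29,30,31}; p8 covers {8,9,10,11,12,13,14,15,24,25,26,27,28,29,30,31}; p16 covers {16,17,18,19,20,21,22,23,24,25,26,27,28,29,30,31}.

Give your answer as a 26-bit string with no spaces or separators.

01010110100100000010111011

s1 (pos 1,3,5,7,9,11,13,15,17,19,21,23,25,27,29,31): 1⊕0⊕1⊕1⊕0⊕1⊕1⊕0⊕1⊕0⊕0⊕0⊕0⊕1⊕0⊕1 = 0
s2 (pos 2,3,6,7,10,11,14,15,18,19,22,23,26,27,30,31): 1⊕0⊕0⊕1⊕1⊕1⊕0⊕0⊕0⊕0⊕0⊕0⊕1⊕1⊕1⊕1 = 0
s4 (pos 4,5,6,7,12,13,14,15,20,21,22,23,28,29,30,31): 0⊕1⊕0⊕1⊕0⊕1⊕0⊕0⊕1⊕0⊕0⊕0⊕1⊕0⊕1⊕1 = 1
s8 (pos 8,9,10,11,12,13,14,15,24,25,26,27,28,29,30,31): 1⊕0⊕1⊕1⊕0⊕1⊕0⊕0⊕1⊕0⊕1⊕1⊕1⊕0⊕1⊕1 = 0
s16 (pos 16,17,18,19,20,21,22,23,24,25,26,27,28,29,30,31): 1⊕1⊕0⊕0⊕1⊕0⊕0⊕0⊕1⊕0⊕1⊕1⊕1⊕0⊕1⊕1 = 1
Syndrome s16…s1 = 10100 → error at position 20.
Flip position 20: 1100101101101001100100010111011 → 1100101101101001100000010111011
Read data bits from positions 3,5,6,7,9,10,11,12,13,14,15,17,18,19,20,21,22,23,24,25,26,27,28,29,30,31: 01010110100100000010111011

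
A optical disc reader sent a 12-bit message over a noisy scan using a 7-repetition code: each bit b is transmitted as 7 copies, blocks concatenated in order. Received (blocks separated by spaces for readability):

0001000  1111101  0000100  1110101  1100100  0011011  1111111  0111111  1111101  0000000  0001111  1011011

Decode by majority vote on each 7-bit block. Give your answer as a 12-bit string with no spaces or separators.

010101111011

Block 1 (0001000): 1 one → 0
Block 2 (1111101): 6 ones → 1
Block 3 (0000100): 1 one → 0
Block 4 (1110101): 5 ones → 1
Block 5 (1100100): 3 ones → 0
Block 6 (0011011): 4 ones → 1
Block 7 (1111111): 7 ones → 1
Block 8 (0111111): 6 ones → 1
Block 9 (1111101): 6 ones → 1
Block 10 (0000000): 0 ones → 0
Block 11 (0001111): 4 ones → 1
Block 12 (1011011): 5 ones → 1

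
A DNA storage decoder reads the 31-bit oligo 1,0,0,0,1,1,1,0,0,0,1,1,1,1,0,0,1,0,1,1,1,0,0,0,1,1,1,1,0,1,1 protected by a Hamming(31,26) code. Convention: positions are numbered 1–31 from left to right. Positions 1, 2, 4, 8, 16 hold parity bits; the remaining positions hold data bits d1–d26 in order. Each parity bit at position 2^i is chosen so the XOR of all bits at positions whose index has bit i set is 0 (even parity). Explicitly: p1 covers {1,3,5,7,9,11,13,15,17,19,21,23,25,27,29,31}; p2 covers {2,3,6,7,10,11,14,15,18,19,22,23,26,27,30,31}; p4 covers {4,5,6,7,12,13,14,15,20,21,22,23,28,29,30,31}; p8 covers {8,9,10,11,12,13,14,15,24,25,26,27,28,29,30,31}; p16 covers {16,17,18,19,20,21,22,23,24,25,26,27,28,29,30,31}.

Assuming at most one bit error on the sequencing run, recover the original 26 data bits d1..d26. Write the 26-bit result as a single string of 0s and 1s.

s1 (pos 1,3,5,7,9,11,13,15,17,19,21,23,25,27,29,31): 1⊕0⊕1⊕1⊕0⊕1⊕1⊕0⊕1⊕1⊕1⊕0⊕1⊕1⊕0⊕1 = 1
s2 (pos 2,3,6,7,10,11,14,15,18,19,22,23,26,27,30,31): 0⊕0⊕1⊕1⊕0⊕1⊕1⊕0⊕0⊕1⊕0⊕0⊕1⊕1⊕1⊕1 = 1
s4 (pos 4,5,6,7,12,13,14,15,20,21,22,23,28,29,30,31): 0⊕1⊕1⊕1⊕1⊕1⊕1⊕0⊕1⊕1⊕0⊕0⊕1⊕0⊕1⊕1 = 1
s8 (pos 8,9,10,11,12,13,14,15,24,25,26,27,28,29,30,31): 0⊕0⊕0⊕1⊕1⊕1⊕1⊕0⊕0⊕1⊕1⊕1⊕1⊕0⊕1⊕1 = 0
s16 (pos 16,17,18,19,20,21,22,23,24,25,26,27,28,29,30,31): 0⊕1⊕0⊕1⊕1⊕1⊕0⊕0⊕0⊕1⊕1⊕1⊕1⊕0⊕1⊕1 = 0
Syndrome s16…s1 = 00111 → error at position 7.
Flip position 7: 1000111000111100101110001111011 → 1000110000111100101110001111011
Read data bits from positions 3,5,6,7,9,10,11,12,13,14,15,17,18,19,20,21,22,23,24,25,26,27,28,29,30,31: 01100011110101110001111011

01100011110101110001111011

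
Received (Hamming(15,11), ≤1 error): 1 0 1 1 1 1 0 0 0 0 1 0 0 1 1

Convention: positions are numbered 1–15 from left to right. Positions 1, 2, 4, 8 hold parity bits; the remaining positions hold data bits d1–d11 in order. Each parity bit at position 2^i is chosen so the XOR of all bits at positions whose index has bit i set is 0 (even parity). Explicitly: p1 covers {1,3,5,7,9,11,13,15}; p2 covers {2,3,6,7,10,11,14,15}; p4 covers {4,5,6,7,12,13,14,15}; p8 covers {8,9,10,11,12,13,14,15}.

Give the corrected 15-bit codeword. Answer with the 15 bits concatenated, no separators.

s1 (pos 1,3,5,7,9,11,13,15): 1⊕1⊕1⊕0⊕0⊕1⊕0⊕1 = 1
s2 (pos 2,3,6,7,10,11,14,15): 0⊕1⊕1⊕0⊕0⊕1⊕1⊕1 = 1
s4 (pos 4,5,6,7,12,13,14,15): 1⊕1⊕1⊕0⊕0⊕0⊕1⊕1 = 1
s8 (pos 8,9,10,11,12,13,14,15): 0⊕0⊕0⊕1⊕0⊕0⊕1⊕1 = 1
Syndrome s8…s1 = 1111 → error at position 15.
Flip position 15: 101111000010011 → 101111000010010

101111000010010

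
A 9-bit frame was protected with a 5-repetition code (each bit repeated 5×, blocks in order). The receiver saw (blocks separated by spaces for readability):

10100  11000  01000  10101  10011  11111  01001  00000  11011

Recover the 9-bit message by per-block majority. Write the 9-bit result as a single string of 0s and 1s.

000111001

Block 1 (10100): 2 ones → 0
Block 2 (11000): 2 ones → 0
Block 3 (01000): 1 one → 0
Block 4 (10101): 3 ones → 1
Block 5 (10011): 3 ones → 1
Block 6 (11111): 5 ones → 1
Block 7 (01001): 2 ones → 0
Block 8 (00000): 0 ones → 0
Block 9 (11011): 4 ones → 1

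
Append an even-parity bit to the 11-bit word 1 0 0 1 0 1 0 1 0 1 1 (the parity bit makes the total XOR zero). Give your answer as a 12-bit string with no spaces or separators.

100101010110

XOR of the 11 data bits: 1⊕0⊕0⊕1⊕0⊕1⊕0⊕1⊕0⊕1⊕1 = 0
Parity bit = 0 (so all 12 bits XOR to 0).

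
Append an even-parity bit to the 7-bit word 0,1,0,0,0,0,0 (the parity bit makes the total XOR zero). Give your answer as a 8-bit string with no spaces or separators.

01000001

XOR of the 7 data bits: 0⊕1⊕0⊕0⊕0⊕0⊕0 = 1
Parity bit = 1 (so all 8 bits XOR to 0).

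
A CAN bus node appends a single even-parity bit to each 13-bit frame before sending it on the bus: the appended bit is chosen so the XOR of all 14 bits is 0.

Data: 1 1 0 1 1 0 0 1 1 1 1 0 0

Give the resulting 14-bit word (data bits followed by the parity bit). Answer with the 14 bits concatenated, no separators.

11011001111000

XOR of the 13 data bits: 1⊕1⊕0⊕1⊕1⊕0⊕0⊕1⊕1⊕1⊕1⊕0⊕0 = 0
Parity bit = 0 (so all 14 bits XOR to 0).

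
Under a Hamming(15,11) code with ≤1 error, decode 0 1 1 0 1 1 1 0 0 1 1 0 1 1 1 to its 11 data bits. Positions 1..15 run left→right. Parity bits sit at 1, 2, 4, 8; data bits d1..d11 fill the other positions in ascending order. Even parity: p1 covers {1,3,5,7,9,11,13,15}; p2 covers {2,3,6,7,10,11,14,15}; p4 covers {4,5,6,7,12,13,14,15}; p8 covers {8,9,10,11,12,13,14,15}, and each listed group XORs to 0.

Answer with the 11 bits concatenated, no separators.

s1 (pos 1,3,5,7,9,11,13,15): 0⊕1⊕1⊕1⊕0⊕1⊕1⊕1 = 0
s2 (pos 2,3,6,7,10,11,14,15): 1⊕1⊕1⊕1⊕1⊕1⊕1⊕1 = 0
s4 (pos 4,5,6,7,12,13,14,15): 0⊕1⊕1⊕1⊕0⊕1⊕1⊕1 = 0
s8 (pos 8,9,10,11,12,13,14,15): 0⊕0⊕1⊕1⊕0⊕1⊕1⊕1 = 1
Syndrome s8…s1 = 1000 → error at position 8.
Flip position 8: 011011100110111 → 011011110110111
Read data bits from positions 3,5,6,7,9,10,11,12,13,14,15: 11110110111

11110110111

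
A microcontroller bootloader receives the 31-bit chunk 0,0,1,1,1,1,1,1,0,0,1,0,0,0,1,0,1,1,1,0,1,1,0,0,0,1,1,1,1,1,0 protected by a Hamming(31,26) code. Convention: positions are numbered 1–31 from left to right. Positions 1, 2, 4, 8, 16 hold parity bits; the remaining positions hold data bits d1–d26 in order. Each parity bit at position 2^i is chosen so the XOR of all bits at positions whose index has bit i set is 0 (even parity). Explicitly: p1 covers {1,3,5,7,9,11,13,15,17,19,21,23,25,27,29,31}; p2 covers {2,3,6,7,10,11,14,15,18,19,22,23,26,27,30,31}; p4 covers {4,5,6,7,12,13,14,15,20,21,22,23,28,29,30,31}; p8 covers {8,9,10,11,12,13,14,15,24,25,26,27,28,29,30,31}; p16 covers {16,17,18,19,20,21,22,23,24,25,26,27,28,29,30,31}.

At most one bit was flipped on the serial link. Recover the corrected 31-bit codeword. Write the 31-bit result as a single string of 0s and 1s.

0111111100100010111011000111110

s1 (pos 1,3,5,7,9,11,13,15,17,19,21,23,25,27,29,31): 0⊕1⊕1⊕1⊕0⊕1⊕0⊕1⊕1⊕1⊕1⊕0⊕0⊕1⊕1⊕0 = 0
s2 (pos 2,3,6,7,10,11,14,15,18,19,22,23,26,27,30,31): 0⊕1⊕1⊕1⊕0⊕1⊕0⊕1⊕1⊕1⊕1⊕0⊕1⊕1⊕1⊕0 = 1
s4 (pos 4,5,6,7,12,13,14,15,20,21,22,23,28,29,30,31): 1⊕1⊕1⊕1⊕0⊕0⊕0⊕1⊕0⊕1⊕1⊕0⊕1⊕1⊕1⊕0 = 0
s8 (pos 8,9,10,11,12,13,14,15,24,25,26,27,28,29,30,31): 1⊕0⊕0⊕1⊕0⊕0⊕0⊕1⊕0⊕0⊕1⊕1⊕1⊕1⊕1⊕0 = 0
s16 (pos 16,17,18,19,20,21,22,23,24,25,26,27,28,29,30,31): 0⊕1⊕1⊕1⊕0⊕1⊕1⊕0⊕0⊕0⊕1⊕1⊕1⊕1⊕1⊕0 = 0
Syndrome s16…s1 = 00010 → error at position 2.
Flip position 2: 0011111100100010111011000111110 → 0111111100100010111011000111110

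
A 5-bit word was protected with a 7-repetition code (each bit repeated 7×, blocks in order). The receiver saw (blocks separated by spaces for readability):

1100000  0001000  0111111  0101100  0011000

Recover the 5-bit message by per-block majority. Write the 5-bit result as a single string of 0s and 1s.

Block 1 (1100000): 2 ones → 0
Block 2 (0001000): 1 one → 0
Block 3 (0111111): 6 ones → 1
Block 4 (0101100): 3 ones → 0
Block 5 (0011000): 2 ones → 0

00100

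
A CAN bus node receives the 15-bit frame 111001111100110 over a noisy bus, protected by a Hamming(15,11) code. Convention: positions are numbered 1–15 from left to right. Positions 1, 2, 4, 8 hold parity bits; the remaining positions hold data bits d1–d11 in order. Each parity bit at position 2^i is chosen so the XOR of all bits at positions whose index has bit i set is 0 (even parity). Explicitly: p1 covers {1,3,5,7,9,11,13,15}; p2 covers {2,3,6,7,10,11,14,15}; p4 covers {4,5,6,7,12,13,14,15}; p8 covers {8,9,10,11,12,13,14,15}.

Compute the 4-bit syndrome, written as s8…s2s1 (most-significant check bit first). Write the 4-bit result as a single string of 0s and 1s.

1001

s1 (pos 1,3,5,7,9,11,13,15): 1⊕1⊕0⊕1⊕1⊕0⊕1⊕0 = 1
s2 (pos 2,3,6,7,10,11,14,15): 1⊕1⊕1⊕1⊕1⊕0⊕1⊕0 = 0
s4 (pos 4,5,6,7,12,13,14,15): 0⊕0⊕1⊕1⊕0⊕1⊕1⊕0 = 0
s8 (pos 8,9,10,11,12,13,14,15): 1⊕1⊕1⊕0⊕0⊕1⊕1⊕0 = 1
Syndrome s8…s1 = 1001 → error at position 9.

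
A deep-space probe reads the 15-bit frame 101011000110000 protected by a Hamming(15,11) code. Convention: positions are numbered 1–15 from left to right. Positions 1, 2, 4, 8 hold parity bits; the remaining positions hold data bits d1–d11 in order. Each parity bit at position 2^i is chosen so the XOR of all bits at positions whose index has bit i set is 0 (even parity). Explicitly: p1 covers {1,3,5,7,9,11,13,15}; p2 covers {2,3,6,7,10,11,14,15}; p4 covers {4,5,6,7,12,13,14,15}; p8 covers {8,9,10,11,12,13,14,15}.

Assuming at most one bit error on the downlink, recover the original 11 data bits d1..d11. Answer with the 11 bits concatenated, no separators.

s1 (pos 1,3,5,7,9,11,13,15): 1⊕1⊕1⊕0⊕0⊕1⊕0⊕0 = 0
s2 (pos 2,3,6,7,10,11,14,15): 0⊕1⊕1⊕0⊕1⊕1⊕0⊕0 = 0
s4 (pos 4,5,6,7,12,13,14,15): 0⊕1⊕1⊕0⊕0⊕0⊕0⊕0 = 0
s8 (pos 8,9,10,11,12,13,14,15): 0⊕0⊕1⊕1⊕0⊕0⊕0⊕0 = 0
Syndrome s8…s1 = 0000 → no error.
Read data bits from positions 3,5,6,7,9,10,11,12,13,14,15: 11100110000

11100110000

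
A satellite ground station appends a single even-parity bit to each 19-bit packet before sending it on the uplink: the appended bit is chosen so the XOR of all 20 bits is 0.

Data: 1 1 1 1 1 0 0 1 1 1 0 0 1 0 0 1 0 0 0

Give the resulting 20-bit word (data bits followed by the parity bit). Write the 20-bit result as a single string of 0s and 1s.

11111001110010010000

XOR of the 19 data bits: 1⊕1⊕1⊕1⊕1⊕0⊕0⊕1⊕1⊕1⊕0⊕0⊕1⊕0⊕0⊕1⊕0⊕0⊕0 = 0
Parity bit = 0 (so all 20 bits XOR to 0).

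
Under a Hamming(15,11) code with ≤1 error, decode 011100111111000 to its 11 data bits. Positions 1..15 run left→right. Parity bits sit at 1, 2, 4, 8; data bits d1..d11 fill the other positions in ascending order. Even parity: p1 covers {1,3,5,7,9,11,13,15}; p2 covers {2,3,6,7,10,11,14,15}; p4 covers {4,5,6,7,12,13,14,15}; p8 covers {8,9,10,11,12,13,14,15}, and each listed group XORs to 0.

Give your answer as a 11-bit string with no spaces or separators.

10011111010

s1 (pos 1,3,5,7,9,11,13,15): 0⊕1⊕0⊕1⊕1⊕1⊕0⊕0 = 0
s2 (pos 2,3,6,7,10,11,14,15): 1⊕1⊕0⊕1⊕1⊕1⊕0⊕0 = 1
s4 (pos 4,5,6,7,12,13,14,15): 1⊕0⊕0⊕1⊕1⊕0⊕0⊕0 = 1
s8 (pos 8,9,10,11,12,13,14,15): 1⊕1⊕1⊕1⊕1⊕0⊕0⊕0 = 1
Syndrome s8…s1 = 1110 → error at position 14.
Flip position 14: 011100111111000 → 011100111111010
Read data bits from positions 3,5,6,7,9,10,11,12,13,14,15: 10011111010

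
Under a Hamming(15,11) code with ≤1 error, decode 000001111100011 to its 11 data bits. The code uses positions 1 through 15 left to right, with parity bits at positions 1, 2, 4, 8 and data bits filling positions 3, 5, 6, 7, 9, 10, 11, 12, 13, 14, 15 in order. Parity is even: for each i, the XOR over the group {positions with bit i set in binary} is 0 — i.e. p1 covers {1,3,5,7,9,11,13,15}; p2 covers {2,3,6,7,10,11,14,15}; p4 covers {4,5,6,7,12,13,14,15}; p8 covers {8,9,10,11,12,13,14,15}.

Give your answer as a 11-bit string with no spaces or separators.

s1 (pos 1,3,5,7,9,11,13,15): 0⊕0⊕0⊕1⊕1⊕0⊕0⊕1 = 1
s2 (pos 2,3,6,7,10,11,14,15): 0⊕0⊕1⊕1⊕1⊕0⊕1⊕1 = 1
s4 (pos 4,5,6,7,12,13,14,15): 0⊕0⊕1⊕1⊕0⊕0⊕1⊕1 = 0
s8 (pos 8,9,10,11,12,13,14,15): 1⊕1⊕1⊕0⊕0⊕0⊕1⊕1 = 1
Syndrome s8…s1 = 1011 → error at position 11.
Flip position 11: 000001111100011 → 000001111110011
Read data bits from positions 3,5,6,7,9,10,11,12,13,14,15: 00111110011

00111110011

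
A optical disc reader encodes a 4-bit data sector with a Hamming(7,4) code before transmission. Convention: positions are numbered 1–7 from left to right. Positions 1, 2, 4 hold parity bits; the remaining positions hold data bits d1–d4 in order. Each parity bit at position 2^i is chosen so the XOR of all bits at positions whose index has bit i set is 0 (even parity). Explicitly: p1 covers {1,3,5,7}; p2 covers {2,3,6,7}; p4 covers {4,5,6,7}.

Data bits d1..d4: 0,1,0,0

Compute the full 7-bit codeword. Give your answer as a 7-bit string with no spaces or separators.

Place data at non-parity positions: p1 p2 0 p4 1 0 0
p1 (pos 1,3,5,7): XOR of data positions = 0⊕1⊕0 = 1
p2 (pos 2,3,6,7): XOR of data positions = 0⊕0⊕0 = 0
p4 (pos 4,5,6,7): XOR of data positions = 1⊕0⊕0 = 1
Codeword: 1001100

1001100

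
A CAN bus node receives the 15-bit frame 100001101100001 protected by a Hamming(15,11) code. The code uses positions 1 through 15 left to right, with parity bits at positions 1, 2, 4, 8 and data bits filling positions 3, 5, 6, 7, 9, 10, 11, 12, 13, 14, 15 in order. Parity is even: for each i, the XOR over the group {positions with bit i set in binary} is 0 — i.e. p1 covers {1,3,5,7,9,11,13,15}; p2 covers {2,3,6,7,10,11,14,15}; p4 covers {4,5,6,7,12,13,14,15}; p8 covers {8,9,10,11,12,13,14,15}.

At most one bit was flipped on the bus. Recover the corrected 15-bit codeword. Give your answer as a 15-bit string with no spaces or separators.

s1 (pos 1,3,5,7,9,11,13,15): 1⊕0⊕0⊕1⊕1⊕0⊕0⊕1 = 0
s2 (pos 2,3,6,7,10,11,14,15): 0⊕0⊕1⊕1⊕1⊕0⊕0⊕1 = 0
s4 (pos 4,5,6,7,12,13,14,15): 0⊕0⊕1⊕1⊕0⊕0⊕0⊕1 = 1
s8 (pos 8,9,10,11,12,13,14,15): 0⊕1⊕1⊕0⊕0⊕0⊕0⊕1 = 1
Syndrome s8…s1 = 1100 → error at position 12.
Flip position 12: 100001101100001 → 100001101101001

100001101101001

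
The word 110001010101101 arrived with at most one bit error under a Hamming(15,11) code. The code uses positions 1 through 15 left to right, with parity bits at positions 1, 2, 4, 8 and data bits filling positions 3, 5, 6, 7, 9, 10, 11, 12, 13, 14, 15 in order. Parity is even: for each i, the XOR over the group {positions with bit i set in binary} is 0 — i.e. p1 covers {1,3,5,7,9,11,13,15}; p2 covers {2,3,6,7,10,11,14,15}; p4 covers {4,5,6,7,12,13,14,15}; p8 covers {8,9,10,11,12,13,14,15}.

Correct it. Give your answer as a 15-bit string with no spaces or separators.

s1 (pos 1,3,5,7,9,11,13,15): 1⊕0⊕0⊕0⊕0⊕0⊕1⊕1 = 1
s2 (pos 2,3,6,7,10,11,14,15): 1⊕0⊕1⊕0⊕1⊕0⊕0⊕1 = 0
s4 (pos 4,5,6,7,12,13,14,15): 0⊕0⊕1⊕0⊕1⊕1⊕0⊕1 = 0
s8 (pos 8,9,10,11,12,13,14,15): 1⊕0⊕1⊕0⊕1⊕1⊕0⊕1 = 1
Syndrome s8…s1 = 1001 → error at position 9.
Flip position 9: 110001010101101 → 110001011101101

110001011101101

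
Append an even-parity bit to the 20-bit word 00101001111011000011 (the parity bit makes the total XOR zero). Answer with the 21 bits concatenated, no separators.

001010011110110000110

XOR of the 20 data bits: 0⊕0⊕1⊕0⊕1⊕0⊕0⊕1⊕1⊕1⊕1⊕0⊕1⊕1⊕0⊕0⊕0⊕0⊕1⊕1 = 0
Parity bit = 0 (so all 21 bits XOR to 0).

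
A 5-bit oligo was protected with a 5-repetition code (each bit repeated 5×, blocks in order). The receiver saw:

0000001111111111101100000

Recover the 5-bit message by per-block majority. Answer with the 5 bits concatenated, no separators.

01110

Block 1 (00000): 0 ones → 0
Block 2 (01111): 4 ones → 1
Block 3 (11111): 5 ones → 1
Block 4 (11011): 4 ones → 1
Block 5 (00000): 0 ones → 0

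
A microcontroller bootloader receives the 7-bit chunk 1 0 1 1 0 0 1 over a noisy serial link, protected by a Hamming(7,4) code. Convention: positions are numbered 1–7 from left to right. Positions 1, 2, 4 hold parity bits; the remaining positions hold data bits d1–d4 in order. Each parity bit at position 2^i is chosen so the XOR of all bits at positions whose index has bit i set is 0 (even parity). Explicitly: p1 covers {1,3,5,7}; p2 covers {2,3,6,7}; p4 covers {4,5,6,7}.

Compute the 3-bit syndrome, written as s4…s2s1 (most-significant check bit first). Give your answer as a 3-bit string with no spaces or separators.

s1 (pos 1,3,5,7): 1⊕1⊕0⊕1 = 1
s2 (pos 2,3,6,7): 0⊕1⊕0⊕1 = 0
s4 (pos 4,5,6,7): 1⊕0⊕0⊕1 = 0
Syndrome s4…s1 = 001 → error at position 1.

001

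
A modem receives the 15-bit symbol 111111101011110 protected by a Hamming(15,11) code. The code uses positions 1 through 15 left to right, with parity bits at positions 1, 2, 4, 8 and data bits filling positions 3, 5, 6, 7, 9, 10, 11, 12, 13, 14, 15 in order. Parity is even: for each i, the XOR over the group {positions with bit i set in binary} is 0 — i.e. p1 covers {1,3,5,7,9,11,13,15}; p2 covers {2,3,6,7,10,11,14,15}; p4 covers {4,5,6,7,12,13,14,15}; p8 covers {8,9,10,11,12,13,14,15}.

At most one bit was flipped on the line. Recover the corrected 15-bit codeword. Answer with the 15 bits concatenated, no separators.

111111101011010

s1 (pos 1,3,5,7,9,11,13,15): 1⊕1⊕1⊕1⊕1⊕1⊕1⊕0 = 1
s2 (pos 2,3,6,7,10,11,14,15): 1⊕1⊕1⊕1⊕0⊕1⊕1⊕0 = 0
s4 (pos 4,5,6,7,12,13,14,15): 1⊕1⊕1⊕1⊕1⊕1⊕1⊕0 = 1
s8 (pos 8,9,10,11,12,13,14,15): 0⊕1⊕0⊕1⊕1⊕1⊕1⊕0 = 1
Syndrome s8…s1 = 1101 → error at position 13.
Flip position 13: 111111101011110 → 111111101011010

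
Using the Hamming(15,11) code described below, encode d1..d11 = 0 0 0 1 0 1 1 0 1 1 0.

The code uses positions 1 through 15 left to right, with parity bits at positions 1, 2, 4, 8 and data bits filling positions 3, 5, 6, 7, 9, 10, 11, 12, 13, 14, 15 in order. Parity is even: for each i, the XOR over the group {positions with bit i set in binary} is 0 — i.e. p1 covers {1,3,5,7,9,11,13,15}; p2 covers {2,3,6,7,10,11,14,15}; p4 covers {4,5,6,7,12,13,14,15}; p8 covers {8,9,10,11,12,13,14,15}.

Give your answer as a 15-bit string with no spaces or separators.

100100100110110

Place data at non-parity positions: p1 p2 0 p4 0 0 1 p8 0 1 1 0 1 1 0
p1 (pos 1,3,5,7,9,11,13,15): XOR of data positions = 0⊕0⊕1⊕0⊕1⊕1⊕0 = 1
p2 (pos 2,3,6,7,10,11,14,15): XOR of data positions = 0⊕0⊕1⊕1⊕1⊕1⊕0 = 0
p4 (pos 4,5,6,7,12,13,14,15): XOR of data positions = 0⊕0⊕1⊕0⊕1⊕1⊕0 = 1
p8 (pos 8,9,10,11,12,13,14,15): XOR of data positions = 0⊕1⊕1⊕0⊕1⊕1⊕0 = 0
Codeword: 100100100110110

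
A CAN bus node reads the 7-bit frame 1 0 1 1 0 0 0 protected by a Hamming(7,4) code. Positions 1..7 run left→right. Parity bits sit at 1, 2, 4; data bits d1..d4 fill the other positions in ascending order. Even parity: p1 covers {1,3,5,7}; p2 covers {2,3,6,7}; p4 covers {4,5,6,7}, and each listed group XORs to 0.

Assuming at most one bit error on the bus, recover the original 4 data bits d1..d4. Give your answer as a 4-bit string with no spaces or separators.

1010

s1 (pos 1,3,5,7): 1⊕1⊕0⊕0 = 0
s2 (pos 2,3,6,7): 0⊕1⊕0⊕0 = 1
s4 (pos 4,5,6,7): 1⊕0⊕0⊕0 = 1
Syndrome s4…s1 = 110 → error at position 6.
Flip position 6: 1011000 → 1011010
Read data bits from positions 3,5,6,7: 1010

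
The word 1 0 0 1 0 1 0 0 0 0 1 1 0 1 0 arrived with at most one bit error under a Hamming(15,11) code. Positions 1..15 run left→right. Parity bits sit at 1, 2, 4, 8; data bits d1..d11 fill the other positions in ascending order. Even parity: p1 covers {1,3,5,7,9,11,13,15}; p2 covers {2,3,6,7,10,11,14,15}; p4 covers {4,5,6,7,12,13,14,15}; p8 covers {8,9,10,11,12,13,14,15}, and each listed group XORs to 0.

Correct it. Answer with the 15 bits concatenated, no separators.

100101000111010

s1 (pos 1,3,5,7,9,11,13,15): 1⊕0⊕0⊕0⊕0⊕1⊕0⊕0 = 0
s2 (pos 2,3,6,7,10,11,14,15): 0⊕0⊕1⊕0⊕0⊕1⊕1⊕0 = 1
s4 (pos 4,5,6,7,12,13,14,15): 1⊕0⊕1⊕0⊕1⊕0⊕1⊕0 = 0
s8 (pos 8,9,10,11,12,13,14,15): 0⊕0⊕0⊕1⊕1⊕0⊕1⊕0 = 1
Syndrome s8…s1 = 1010 → error at position 10.
Flip position 10: 100101000011010 → 100101000111010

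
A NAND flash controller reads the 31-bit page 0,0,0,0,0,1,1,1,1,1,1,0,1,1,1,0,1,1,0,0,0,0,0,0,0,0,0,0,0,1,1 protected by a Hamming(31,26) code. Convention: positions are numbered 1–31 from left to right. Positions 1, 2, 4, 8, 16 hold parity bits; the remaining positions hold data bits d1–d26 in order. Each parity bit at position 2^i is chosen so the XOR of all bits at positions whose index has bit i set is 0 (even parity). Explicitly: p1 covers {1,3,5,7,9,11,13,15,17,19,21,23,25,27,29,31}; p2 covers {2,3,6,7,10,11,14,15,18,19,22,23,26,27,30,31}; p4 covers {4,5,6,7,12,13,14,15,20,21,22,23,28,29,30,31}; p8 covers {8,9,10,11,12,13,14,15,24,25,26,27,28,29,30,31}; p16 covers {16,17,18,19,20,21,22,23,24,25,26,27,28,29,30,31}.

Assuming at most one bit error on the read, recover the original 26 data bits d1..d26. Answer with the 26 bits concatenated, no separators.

00111110110110000000000011

s1 (pos 1,3,5,7,9,11,13,15,17,19,21,23,25,27,29,31): 0⊕0⊕0⊕1⊕1⊕1⊕1⊕1⊕1⊕0⊕0⊕0⊕0⊕0⊕0⊕1 = 1
s2 (pos 2,3,6,7,10,11,14,15,18,19,22,23,26,27,30,31): 0⊕0⊕1⊕1⊕1⊕1⊕1⊕1⊕1⊕0⊕0⊕0⊕0⊕0⊕1⊕1 = 1
s4 (pos 4,5,6,7,12,13,14,15,20,21,22,23,28,29,30,31): 0⊕0⊕1⊕1⊕0⊕1⊕1⊕1⊕0⊕0⊕0⊕0⊕0⊕0⊕1⊕1 = 1
s8 (pos 8,9,10,11,12,13,14,15,24,25,26,27,28,29,30,31): 1⊕1⊕1⊕1⊕0⊕1⊕1⊕1⊕0⊕0⊕0⊕0⊕0⊕0⊕1⊕1 = 1
s16 (pos 16,17,18,19,20,21,22,23,24,25,26,27,28,29,30,31): 0⊕1⊕1⊕0⊕0⊕0⊕0⊕0⊕0⊕0⊕0⊕0⊕0⊕0⊕1⊕1 = 0
Syndrome s16…s1 = 01111 → error at position 15.
Flip position 15: 0000011111101110110000000000011 → 0000011111101100110000000000011
Read data bits from positions 3,5,6,7,9,10,11,12,13,14,15,17,18,19,20,21,22,23,24,25,26,27,28,29,30,31: 00111110110110000000000011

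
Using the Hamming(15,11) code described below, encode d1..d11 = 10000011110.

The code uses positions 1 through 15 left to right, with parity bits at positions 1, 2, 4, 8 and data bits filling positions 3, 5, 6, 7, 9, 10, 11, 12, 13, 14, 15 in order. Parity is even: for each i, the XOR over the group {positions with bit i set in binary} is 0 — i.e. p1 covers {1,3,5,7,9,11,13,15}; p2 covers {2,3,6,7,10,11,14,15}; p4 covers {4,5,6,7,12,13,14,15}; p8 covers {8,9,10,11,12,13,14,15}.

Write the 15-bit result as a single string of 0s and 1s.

Place data at non-parity positions: p1 p2 1 p4 0 0 0 p8 0 0 1 1 1 1 0
p1 (pos 1,3,5,7,9,11,13,15): XOR of data positions = 1⊕0⊕0⊕0⊕1⊕1⊕0 = 1
p2 (pos 2,3,6,7,10,11,14,15): XOR of data positions = 1⊕0⊕0⊕0⊕1⊕1⊕0 = 1
p4 (pos 4,5,6,7,12,13,14,15): XOR of data positions = 0⊕0⊕0⊕1⊕1⊕1⊕0 = 1
p8 (pos 8,9,10,11,12,13,14,15): XOR of data positions = 0⊕0⊕1⊕1⊕1⊕1⊕0 = 0
Codeword: 111100000011110

111100000011110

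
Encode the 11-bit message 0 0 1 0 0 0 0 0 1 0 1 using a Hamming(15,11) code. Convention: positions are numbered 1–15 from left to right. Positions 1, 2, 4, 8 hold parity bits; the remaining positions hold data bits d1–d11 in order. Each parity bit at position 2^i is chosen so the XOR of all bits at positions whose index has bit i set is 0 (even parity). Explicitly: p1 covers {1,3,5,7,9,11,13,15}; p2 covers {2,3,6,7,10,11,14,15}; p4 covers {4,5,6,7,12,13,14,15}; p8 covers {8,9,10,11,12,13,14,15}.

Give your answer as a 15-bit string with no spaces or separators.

000101000000101

Place data at non-parity positions: p1 p2 0 p4 0 1 0 p8 0 0 0 0 1 0 1
p1 (pos 1,3,5,7,9,11,13,15): XOR of data positions = 0⊕0⊕0⊕0⊕0⊕1⊕1 = 0
p2 (pos 2,3,6,7,10,11,14,15): XOR of data positions = 0⊕1⊕0⊕0⊕0⊕0⊕1 = 0
p4 (pos 4,5,6,7,12,13,14,15): XOR of data positions = 0⊕1⊕0⊕0⊕1⊕0⊕1 = 1
p8 (pos 8,9,10,11,12,13,14,15): XOR of data positions = 0⊕0⊕0⊕0⊕1⊕0⊕1 = 0
Codeword: 000101000000101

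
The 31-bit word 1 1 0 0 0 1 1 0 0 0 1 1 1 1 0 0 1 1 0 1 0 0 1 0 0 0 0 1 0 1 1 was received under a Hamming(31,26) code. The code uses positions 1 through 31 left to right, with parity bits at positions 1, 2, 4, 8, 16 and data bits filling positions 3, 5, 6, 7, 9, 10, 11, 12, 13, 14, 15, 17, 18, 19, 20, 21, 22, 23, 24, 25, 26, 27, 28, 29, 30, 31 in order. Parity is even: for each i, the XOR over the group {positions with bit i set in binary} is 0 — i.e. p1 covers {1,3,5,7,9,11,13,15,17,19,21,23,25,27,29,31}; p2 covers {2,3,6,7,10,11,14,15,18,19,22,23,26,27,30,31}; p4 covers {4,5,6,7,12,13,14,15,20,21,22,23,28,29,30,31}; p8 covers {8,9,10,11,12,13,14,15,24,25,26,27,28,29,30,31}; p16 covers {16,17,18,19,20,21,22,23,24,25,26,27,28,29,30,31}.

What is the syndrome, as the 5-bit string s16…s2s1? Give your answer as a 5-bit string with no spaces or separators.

s1 (pos 1,3,5,7,9,11,13,15,17,19,21,23,25,27,29,31): 1⊕0⊕0⊕1⊕0⊕1⊕1⊕0⊕1⊕0⊕0⊕1⊕0⊕0⊕0⊕1 = 1
s2 (pos 2,3,6,7,10,11,14,15,18,19,22,23,26,27,30,31): 1⊕0⊕1⊕1⊕0⊕1⊕1⊕0⊕1⊕0⊕0⊕1⊕0⊕0⊕1⊕1 = 1
s4 (pos 4,5,6,7,12,13,14,15,20,21,22,23,28,29,30,31): 0⊕0⊕1⊕1⊕1⊕1⊕1⊕0⊕1⊕0⊕0⊕1⊕1⊕0⊕1⊕1 = 0
s8 (pos 8,9,10,11,12,13,14,15,24,25,26,27,28,29,30,31): 0⊕0⊕0⊕1⊕1⊕1⊕1⊕0⊕0⊕0⊕0⊕0⊕1⊕0⊕1⊕1 = 1
s16 (pos 16,17,18,19,20,21,22,23,24,25,26,27,28,29,30,31): 0⊕1⊕1⊕0⊕1⊕0⊕0⊕1⊕0⊕0⊕0⊕0⊕1⊕0⊕1⊕1 = 1
Syndrome s16…s1 = 11011 → error at position 27.

11011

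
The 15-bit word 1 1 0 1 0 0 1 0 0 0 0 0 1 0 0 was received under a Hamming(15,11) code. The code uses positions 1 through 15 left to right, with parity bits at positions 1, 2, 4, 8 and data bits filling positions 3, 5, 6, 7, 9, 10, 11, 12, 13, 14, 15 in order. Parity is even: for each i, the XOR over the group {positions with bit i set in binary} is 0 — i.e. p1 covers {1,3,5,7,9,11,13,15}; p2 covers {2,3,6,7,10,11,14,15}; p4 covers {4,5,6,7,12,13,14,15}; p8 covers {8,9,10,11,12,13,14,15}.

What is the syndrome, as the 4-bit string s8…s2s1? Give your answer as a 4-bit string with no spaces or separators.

s1 (pos 1,3,5,7,9,11,13,15): 1⊕0⊕0⊕1⊕0⊕0⊕1⊕0 = 1
s2 (pos 2,3,6,7,10,11,14,15): 1⊕0⊕0⊕1⊕0⊕0⊕0⊕0 = 0
s4 (pos 4,5,6,7,12,13,14,15): 1⊕0⊕0⊕1⊕0⊕1⊕0⊕0 = 1
s8 (pos 8,9,10,11,12,13,14,15): 0⊕0⊕0⊕0⊕0⊕1⊕0⊕0 = 1
Syndrome s8…s1 = 1101 → error at position 13.

1101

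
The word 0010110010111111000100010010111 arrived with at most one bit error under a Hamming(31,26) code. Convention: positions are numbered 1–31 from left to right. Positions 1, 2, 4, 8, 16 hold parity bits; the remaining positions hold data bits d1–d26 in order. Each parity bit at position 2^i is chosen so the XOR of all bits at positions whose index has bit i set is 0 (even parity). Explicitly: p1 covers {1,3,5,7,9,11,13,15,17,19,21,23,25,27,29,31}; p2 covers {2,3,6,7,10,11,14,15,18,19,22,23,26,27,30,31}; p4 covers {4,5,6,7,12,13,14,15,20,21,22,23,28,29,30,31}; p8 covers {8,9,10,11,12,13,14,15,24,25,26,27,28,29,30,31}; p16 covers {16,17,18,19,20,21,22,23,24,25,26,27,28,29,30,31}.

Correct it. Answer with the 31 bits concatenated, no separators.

s1 (pos 1,3,5,7,9,11,13,15,17,19,21,23,25,27,29,31): 0⊕1⊕1⊕0⊕1⊕1⊕1⊕1⊕0⊕0⊕0⊕0⊕0⊕1⊕1⊕1 = 1
s2 (pos 2,3,6,7,10,11,14,15,18,19,22,23,26,27,30,31): 0⊕1⊕1⊕0⊕0⊕1⊕1⊕1⊕0⊕0⊕0⊕0⊕0⊕1⊕1⊕1 = 0
s4 (pos 4,5,6,7,12,13,14,15,20,21,22,23,28,29,30,31): 0⊕1⊕1⊕0⊕1⊕1⊕1⊕1⊕1⊕0⊕0⊕0⊕0⊕1⊕1⊕1 = 0
s8 (pos 8,9,10,11,12,13,14,15,24,25,26,27,28,29,30,31): 0⊕1⊕0⊕1⊕1⊕1⊕1⊕1⊕1⊕0⊕0⊕1⊕0⊕1⊕1⊕1 = 1
s16 (pos 16,17,18,19,20,21,22,23,24,25,26,27,28,29,30,31): 1⊕0⊕0⊕0⊕1⊕0⊕0⊕0⊕1⊕0⊕0⊕1⊕0⊕1⊕1⊕1 = 1
Syndrome s16…s1 = 11001 → error at position 25.
Flip position 25: 0010110010111111000100010010111 → 0010110010111111000100011010111

0010110010111111000100011010111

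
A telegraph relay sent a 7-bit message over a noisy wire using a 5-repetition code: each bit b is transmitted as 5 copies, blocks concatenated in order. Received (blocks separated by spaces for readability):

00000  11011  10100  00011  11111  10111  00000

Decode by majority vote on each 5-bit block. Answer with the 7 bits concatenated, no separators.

Block 1 (00000): 0 ones → 0
Block 2 (11011): 4 ones → 1
Block 3 (10100): 2 ones → 0
Block 4 (00011): 2 ones → 0
Block 5 (11111): 5 ones → 1
Block 6 (10111): 4 ones → 1
Block 7 (00000): 0 ones → 0

0100110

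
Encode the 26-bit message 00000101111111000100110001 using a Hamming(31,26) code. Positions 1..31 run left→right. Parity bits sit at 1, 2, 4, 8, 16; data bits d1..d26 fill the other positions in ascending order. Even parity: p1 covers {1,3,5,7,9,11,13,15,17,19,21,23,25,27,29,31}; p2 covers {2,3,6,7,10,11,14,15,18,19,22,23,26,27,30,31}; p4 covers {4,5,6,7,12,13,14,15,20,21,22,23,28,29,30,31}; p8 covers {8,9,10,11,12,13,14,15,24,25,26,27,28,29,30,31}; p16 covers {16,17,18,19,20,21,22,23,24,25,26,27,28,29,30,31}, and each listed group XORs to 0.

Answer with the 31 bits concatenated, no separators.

Place data at non-parity positions: p1 p2 0 p4 0 0 0 p8 0 1 0 1 1 1 1 p16 1 1 1 0 0 0 1 0 0 1 1 0 0 0 1
p1 (pos 1,3,5,7,9,11,13,15,17,19,21,23,25,27,29,31): XOR of data positions = 0⊕0⊕0⊕0⊕0⊕1⊕1⊕1⊕1⊕0⊕1⊕0⊕1⊕0⊕1 = 1
p2 (pos 2,3,6,7,10,11,14,15,18,19,22,23,26,27,30,31): XOR of data positions = 0⊕0⊕0⊕1⊕0⊕1⊕1⊕1⊕1⊕0⊕1⊕1⊕1⊕0⊕1 = 1
p4 (pos 4,5,6,7,12,13,14,15,20,21,22,23,28,29,30,31): XOR of data positions = 0⊕0⊕0⊕1⊕1⊕1⊕1⊕0⊕0⊕0⊕1⊕0⊕0⊕0⊕1 = 0
p8 (pos 8,9,10,11,12,13,14,15,24,25,26,27,28,29,30,31): XOR of data positions = 0⊕1⊕0⊕1⊕1⊕1⊕1⊕0⊕0⊕1⊕1⊕0⊕0⊕0⊕1 = 0
p16 (pos 16,17,18,19,20,21,22,23,24,25,26,27,28,29,30,31): XOR of data positions = 1⊕1⊕1⊕0⊕0⊕0⊕1⊕0⊕0⊕1⊕1⊕0⊕0⊕0⊕1 = 1
Codeword: 1100000001011111111000100110001

1100000001011111111000100110001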